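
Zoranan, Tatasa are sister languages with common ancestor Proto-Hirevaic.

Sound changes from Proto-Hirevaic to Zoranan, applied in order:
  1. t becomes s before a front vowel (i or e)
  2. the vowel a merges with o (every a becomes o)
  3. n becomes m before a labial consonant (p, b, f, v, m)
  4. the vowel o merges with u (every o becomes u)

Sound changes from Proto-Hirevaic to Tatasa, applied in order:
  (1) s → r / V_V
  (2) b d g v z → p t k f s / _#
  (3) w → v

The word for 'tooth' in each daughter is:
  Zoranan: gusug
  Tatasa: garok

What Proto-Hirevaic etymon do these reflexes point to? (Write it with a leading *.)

Position 5: Zoranan has g, Tatasa has k. Zoranan preserves g here (none of its changes turn any other segment into g), so the proto-segment is *g.
Position 4: Zoranan has u, Tatasa has o. Tatasa preserves o here (none of its changes turn any other segment into o), so the proto-segment is *o.
Continuing position by position gives *gasog; check it forward:
Zoranan: *gasog > gosog > gusug  (by vowel merger, vowel merger)
Tatasa: start from *gasog.
  rule 1 (rhotacism): gasog → garog
  rule 2 (final devoicing): garog → garok
  rule 3: no change — garok
  ⇒ Tatasa garok
*gasog is the unique common source.

*gasog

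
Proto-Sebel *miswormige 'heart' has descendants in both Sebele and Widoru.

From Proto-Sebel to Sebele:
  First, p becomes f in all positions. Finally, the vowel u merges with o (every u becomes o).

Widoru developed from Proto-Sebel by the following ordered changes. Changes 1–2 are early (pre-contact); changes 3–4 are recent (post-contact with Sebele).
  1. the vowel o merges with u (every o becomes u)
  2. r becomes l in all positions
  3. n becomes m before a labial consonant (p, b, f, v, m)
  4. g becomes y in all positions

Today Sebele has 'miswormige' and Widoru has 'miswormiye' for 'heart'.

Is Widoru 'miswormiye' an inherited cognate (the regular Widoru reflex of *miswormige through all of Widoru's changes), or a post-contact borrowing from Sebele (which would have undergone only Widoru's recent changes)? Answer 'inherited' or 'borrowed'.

If inherited, *miswormige would pass through all of Widoru's changes:
Widoru: start from *miswormige.
  rule 1 (vowel merger): miswormige → miswurmige
  rule 2 (unconditioned shift): miswurmige → miswulmige
  rule 3: no change — miswulmige
  rule 4 (unconditioned shift): miswulmige → miswulmiye
  ⇒ Widoru miswulmiye
If borrowed from Sebele 'miswormige' after the early changes, it would undergo only the recent ones:
  rule 3 (nasal place assimilation): no change (miswormige)
  rule 4 (unconditioned shift): miswormige → miswormiye
  ⇒ as a loan: miswormiye
Widoru 'miswormiye' matches the loan outcome 'miswormiye', not the inherited 'miswulmiye' — it skipped the early Widoru changes, so it was borrowed from Sebele.

borrowed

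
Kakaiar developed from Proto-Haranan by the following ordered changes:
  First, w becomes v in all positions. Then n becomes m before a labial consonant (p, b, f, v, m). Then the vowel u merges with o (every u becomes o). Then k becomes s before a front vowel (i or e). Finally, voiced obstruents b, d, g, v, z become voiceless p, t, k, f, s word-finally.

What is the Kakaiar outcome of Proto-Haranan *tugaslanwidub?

togaslamvidop

Kakaiar: *tugaslanwidub > tugaslanvidub > tugaslamvidub > togaslamvidob > togaslamvidop  (by unconditioned shift, nasal place assimilation, vowel merger, final devoicing)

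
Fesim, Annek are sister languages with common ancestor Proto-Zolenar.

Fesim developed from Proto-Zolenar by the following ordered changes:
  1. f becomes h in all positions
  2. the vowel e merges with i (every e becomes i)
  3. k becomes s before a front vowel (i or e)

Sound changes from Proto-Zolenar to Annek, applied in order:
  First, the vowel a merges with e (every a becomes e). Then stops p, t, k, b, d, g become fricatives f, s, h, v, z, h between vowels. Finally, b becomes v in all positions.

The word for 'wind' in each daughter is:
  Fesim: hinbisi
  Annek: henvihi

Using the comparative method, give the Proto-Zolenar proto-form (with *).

*henbiki

Position 2: Fesim has i, Annek has e. Taking the neighbouring segments as reconstructed: Fesim i could go back to *e or *i; Annek e could go back to *a or *e — the one source consistent with every daughter is *e.
Position 6: Fesim has s, Annek has h. Taking the neighbouring segments as reconstructed: Fesim s could go back to *k or *s; Annek h could go back to *k or *g or *h — the one source consistent with every daughter is *k.
Position 4: Fesim has b, Annek has v. Fesim preserves b here (none of its changes turn any other segment into b), so the proto-segment is *b.
This points to *henbiki. Verify forward in each daughter:
Fesim: start from *henbiki.
  rule 1: no change — henbiki
  rule 2 (vowel merger): henbiki → hinbiki
  rule 3 (palatalisation): hinbiki → hinbisi
  ⇒ Fesim hinbisi
Annek: start from *henbiki.
  rule 1: no change — henbiki
  rule 2 (intervocalic lenition): henbiki → henbihi
  rule 3 (unconditioned shift): henbihi → henvihi
  ⇒ Annek henvihi
No other proto-form is consistent with every reflex, so the reconstruction is *henbiki.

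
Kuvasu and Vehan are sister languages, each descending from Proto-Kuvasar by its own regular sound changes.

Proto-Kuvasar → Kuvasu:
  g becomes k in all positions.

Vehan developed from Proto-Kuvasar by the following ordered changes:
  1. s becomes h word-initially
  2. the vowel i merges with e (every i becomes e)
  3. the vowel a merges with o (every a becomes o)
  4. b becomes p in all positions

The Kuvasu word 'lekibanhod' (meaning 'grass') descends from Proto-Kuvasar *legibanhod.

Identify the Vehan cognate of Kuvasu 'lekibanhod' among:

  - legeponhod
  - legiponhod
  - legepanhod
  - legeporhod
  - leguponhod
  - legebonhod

Vehan: *legibanhod
  legibanhod (rule 1 does not apply)
  legibanhod → legebanhod   [vowel merger]
  legebanhod → legebonhod   [vowel merger]
  legebonhod → legeponhod   [unconditioned shift]
  giving Vehan legeponhod.
Only 'legeponhod' matches the regular Vehan development of *legibanhod.

legeponhod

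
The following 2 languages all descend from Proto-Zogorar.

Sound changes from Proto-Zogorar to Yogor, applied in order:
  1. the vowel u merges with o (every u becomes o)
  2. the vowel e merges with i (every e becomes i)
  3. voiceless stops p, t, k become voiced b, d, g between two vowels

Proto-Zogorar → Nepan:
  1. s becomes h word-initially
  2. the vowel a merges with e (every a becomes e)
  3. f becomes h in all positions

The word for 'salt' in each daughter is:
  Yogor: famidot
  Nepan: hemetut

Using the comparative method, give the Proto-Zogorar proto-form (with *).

Position 5: Yogor has d, Nepan has t. Nepan preserves t here (none of its changes turn any other segment into t), so the proto-segment is *t.
Position 4: Yogor has i, Nepan has e. Taking the neighbouring segments as reconstructed: Yogor i could go back to *e or *i; Nepan e could go back to *a or *e — the one source consistent with every daughter is *e.
This points to *fametut. Verify forward in each daughter:
Yogor: *fametut > fametot > famitot > famidot  (by vowel merger, vowel merger, intervocalic voicing)
Nepan: *fametut
  fametut (rule 1 does not apply)
  fametut → femetut   [vowel merger]
  femetut → hemetut   [unconditioned shift]
  giving Nepan hemetut.
*fametut is the unique common source.

*fametut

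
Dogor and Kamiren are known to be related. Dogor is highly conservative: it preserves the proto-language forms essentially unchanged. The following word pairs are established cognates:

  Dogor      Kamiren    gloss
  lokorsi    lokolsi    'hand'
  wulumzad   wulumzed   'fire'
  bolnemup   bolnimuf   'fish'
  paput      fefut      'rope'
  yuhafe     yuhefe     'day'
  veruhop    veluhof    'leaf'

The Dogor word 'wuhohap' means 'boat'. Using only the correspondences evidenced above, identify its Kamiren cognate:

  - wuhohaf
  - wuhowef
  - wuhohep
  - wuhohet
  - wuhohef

paput ~ fefut — Dogor a corresponds to Kamiren e after a consonant, before a labial obstruent.
bolnemup ~ bolnimuf, veruhop ~ veluhof — Dogor p corresponds to Kamiren f word-finally.
Applying these to Dogor 'wuhohap':
  wuhohap → wuhohep   (a→e after a consonant, before a labial obstruent)
  wuhohep → wuhohef   (p→f word-finally)
So the Kamiren cognate is 'wuhohef'.

wuhohef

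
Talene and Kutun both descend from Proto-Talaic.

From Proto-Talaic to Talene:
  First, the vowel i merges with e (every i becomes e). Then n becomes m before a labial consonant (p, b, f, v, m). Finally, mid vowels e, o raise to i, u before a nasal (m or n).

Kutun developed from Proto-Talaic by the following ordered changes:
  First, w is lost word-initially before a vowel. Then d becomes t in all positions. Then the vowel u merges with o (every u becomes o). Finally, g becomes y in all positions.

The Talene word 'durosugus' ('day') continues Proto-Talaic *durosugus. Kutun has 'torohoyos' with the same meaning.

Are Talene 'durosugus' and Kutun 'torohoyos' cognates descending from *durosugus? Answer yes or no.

Derive the expected Kutun reflex of *durosugus:
Kutun: start from *durosugus.
  rule 1: no change — durosugus
  rule 2 (unconditioned shift): durosugus → turosugus
  rule 3 (vowel merger): turosugus → torosogos
  rule 4 (unconditioned shift): torosogos → torosoyos
  ⇒ Kutun torosoyos
The regular Kutun reflex would be 'torosoyos', but the attested form is 'torohoyos'. The correspondence is irregular, so they are not cognates (the Kutun form has a different source).

no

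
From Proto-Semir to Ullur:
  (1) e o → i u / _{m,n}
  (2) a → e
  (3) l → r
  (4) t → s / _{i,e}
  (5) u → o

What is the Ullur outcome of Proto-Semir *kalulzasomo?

Ullur: *kalulzasomo
  kalulzasomo → kalulzasumo   [pre-nasal raising]
  kalulzasumo → kelulzesumo   [vowel merger]
  kelulzesumo → kerurzesumo   [unconditioned shift]
  kerurzesumo (rule 4 does not apply)
  kerurzesumo → kerorzesomo   [vowel merger]
  giving Ullur kerorzesomo.

kerorzesomo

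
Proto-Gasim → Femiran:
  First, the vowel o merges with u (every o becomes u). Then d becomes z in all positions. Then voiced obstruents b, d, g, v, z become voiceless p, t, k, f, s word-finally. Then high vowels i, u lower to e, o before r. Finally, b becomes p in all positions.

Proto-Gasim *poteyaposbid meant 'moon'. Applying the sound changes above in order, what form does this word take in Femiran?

Femiran: start from *poteyaposbid.
  rule 1 (vowel merger): poteyaposbid → puteyapusbid
  rule 2 (unconditioned shift): puteyapusbid → puteyapusbiz
  rule 3 (final devoicing): puteyapusbiz → puteyapusbis
  rule 4: no change — puteyapusbis
  rule 5 (unconditioned shift): puteyapusbis → puteyapuspis
  ⇒ Femiran puteyapuspis

puteyapuspis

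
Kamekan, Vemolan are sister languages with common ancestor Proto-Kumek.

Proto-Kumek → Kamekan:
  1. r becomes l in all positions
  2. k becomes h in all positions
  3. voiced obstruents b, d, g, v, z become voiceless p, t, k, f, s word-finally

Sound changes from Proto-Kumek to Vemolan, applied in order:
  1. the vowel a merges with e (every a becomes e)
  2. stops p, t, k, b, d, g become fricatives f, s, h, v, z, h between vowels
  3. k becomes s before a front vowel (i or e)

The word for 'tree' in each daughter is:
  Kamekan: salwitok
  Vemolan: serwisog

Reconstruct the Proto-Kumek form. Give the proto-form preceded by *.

Position 8: Kamekan has k, Vemolan has g. Vemolan preserves g here (none of its changes turn any other segment into g), so the proto-segment is *g.
Position 2: Kamekan has a, Vemolan has e. Kamekan preserves a here (none of its changes turn any other segment into a), so the proto-segment is *a.
Position 6: Kamekan has t, Vemolan has s. Taking the neighbouring segments as reconstructed: Kamekan t can only go back to *t; Vemolan s could go back to *t or *s — the one source consistent with every daughter is *t.
Continuing position by position gives *sarwitog; check it forward:
Kamekan: *sarwitog > salwitog > salwitok  (by unconditioned shift, final devoicing)
Vemolan: *sarwitog > serwitog > serwisog  (by vowel merger, intervocalic lenition)
Only *sarwitog yields all of Kamekan salwitok, Vemolan serwisog.

*sarwitog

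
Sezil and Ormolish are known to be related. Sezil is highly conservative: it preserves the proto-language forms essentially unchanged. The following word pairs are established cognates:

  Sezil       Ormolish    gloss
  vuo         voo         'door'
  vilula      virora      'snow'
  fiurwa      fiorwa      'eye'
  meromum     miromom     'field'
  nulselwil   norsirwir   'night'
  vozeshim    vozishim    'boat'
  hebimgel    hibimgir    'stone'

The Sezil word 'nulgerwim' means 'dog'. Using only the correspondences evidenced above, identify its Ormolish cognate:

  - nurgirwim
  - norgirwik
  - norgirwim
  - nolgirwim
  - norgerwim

vilula ~ virora, nulselwil ~ norsirwir — Sezil u corresponds to Ormolish o after a consonant, before a consonant other than r, m, n, p, b, f, v.
nulselwil ~ norsirwir — Sezil l corresponds to Ormolish r after a vowel, before a consonant other than r, m, n, p, b, f, v.
meromum ~ miromom — Sezil e corresponds to Ormolish i after a consonant, before r.
Applying these to Sezil 'nulgerwim':
  nulgerwim → nolgerwim   (u→o after a consonant, before a consonant other than r, m, n, p, b, f, v)
  nolgerwim → norgerwim   (l→r after a vowel, before a consonant other than r, m, n, p, b, f, v)
  norgerwim → norgirwim   (e→i after a consonant, before r)
So the Ormolish cognate is 'norgirwim'.

norgirwim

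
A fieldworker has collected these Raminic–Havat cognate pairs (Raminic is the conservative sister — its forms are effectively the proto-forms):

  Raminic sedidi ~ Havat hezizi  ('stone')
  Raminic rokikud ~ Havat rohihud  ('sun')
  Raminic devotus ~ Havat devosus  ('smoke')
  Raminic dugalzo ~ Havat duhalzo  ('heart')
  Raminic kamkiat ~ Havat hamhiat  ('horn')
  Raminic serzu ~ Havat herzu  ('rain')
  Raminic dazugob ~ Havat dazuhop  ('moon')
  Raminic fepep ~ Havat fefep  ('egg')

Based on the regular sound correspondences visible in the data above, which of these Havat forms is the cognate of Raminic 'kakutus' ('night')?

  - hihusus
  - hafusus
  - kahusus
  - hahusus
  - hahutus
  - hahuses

kamkiat ~ hamhiat — Raminic k corresponds to Havat h word-initially before a back vowel.
rokikud ~ rohihud — Raminic k corresponds to Havat h between vowels (before a back vowel).
devotus ~ devosus — Raminic t corresponds to Havat s between vowels (before a back vowel).
Applying these to Raminic 'kakutus':
  kakutus → hakutus   (k→h word-initially before a back vowel)
  hakutus → hahutus   (k→h between vowels (before a back vowel))
  hahutus → hahusus   (t→s between vowels (before a back vowel))
So the Havat cognate is 'hahusus'.

hahusus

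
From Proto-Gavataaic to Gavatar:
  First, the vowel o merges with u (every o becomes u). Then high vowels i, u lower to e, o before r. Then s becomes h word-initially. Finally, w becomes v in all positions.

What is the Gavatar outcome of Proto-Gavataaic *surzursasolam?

Gavatar: *surzursasolam
  surzursasolam → surzursasulam   [vowel merger]
  surzursasulam → sorzorsasulam   [pre-rhotic lowering]
  sorzorsasulam → horzorsasulam   [debuccalisation]
  horzorsasulam (rule 4 does not apply)
  giving Gavatar horzorsasulam.

horzorsasulam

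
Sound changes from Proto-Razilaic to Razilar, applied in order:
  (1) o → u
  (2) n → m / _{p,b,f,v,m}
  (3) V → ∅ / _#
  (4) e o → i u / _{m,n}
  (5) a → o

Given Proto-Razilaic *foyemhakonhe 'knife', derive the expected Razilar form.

fuyimhokunh

Razilar: *foyemhakonhe > fuyemhakunhe > fuyemhakunh > fuyimhakunh > fuyimhokunh  (by vowel merger, apocope, pre-nasal raising, vowel merger)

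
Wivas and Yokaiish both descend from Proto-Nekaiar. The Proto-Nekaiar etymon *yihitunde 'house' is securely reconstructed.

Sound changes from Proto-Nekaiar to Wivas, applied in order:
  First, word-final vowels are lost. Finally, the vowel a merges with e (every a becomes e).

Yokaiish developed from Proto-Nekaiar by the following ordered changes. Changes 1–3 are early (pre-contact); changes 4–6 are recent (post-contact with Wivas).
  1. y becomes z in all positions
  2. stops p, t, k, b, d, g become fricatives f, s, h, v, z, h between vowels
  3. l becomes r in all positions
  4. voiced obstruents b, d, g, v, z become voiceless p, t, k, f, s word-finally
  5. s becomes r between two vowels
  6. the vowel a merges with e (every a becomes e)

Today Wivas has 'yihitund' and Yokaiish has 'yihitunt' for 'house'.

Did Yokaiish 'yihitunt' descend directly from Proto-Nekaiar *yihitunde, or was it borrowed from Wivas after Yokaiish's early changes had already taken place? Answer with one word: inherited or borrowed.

borrowed

If inherited, *yihitunde would pass through all of Yokaiish's changes:
Yokaiish: *yihitunde > zihitunde > zihisunde > zihirunde  (by unconditioned shift, intervocalic lenition, rhotacism)
If borrowed from Wivas 'yihitund' after the early changes, it would undergo only the recent ones:
  rule 4 (final devoicing): yihitund → yihitunt
  rule 5 (rhotacism): no change (yihitunt)
  rule 6 (vowel merger): no change (yihitunt)
  ⇒ as a loan: yihitunt
Yokaiish 'yihitunt' matches the loan outcome 'yihitunt', not the inherited 'zihirunde' — it skipped the early Yokaiish changes, so it was borrowed from Wivas.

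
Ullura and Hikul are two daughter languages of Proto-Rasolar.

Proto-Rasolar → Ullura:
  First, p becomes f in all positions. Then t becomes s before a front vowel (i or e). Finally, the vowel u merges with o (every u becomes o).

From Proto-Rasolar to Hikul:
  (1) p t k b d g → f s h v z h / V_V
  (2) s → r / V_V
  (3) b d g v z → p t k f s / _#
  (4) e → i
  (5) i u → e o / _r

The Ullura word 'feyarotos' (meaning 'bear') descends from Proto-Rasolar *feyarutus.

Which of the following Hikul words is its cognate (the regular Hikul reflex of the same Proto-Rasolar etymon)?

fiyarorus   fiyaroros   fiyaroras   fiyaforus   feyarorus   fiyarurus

fiyarorus

Hikul: start from *feyarutus.
  rule 1 (intervocalic lenition): feyarutus → feyarusus
  rule 2 (rhotacism): feyarusus → feyarurus
  rule 3: no change — feyarurus
  rule 4 (vowel merger): feyarurus → fiyarurus
  rule 5 (pre-rhotic lowering): fiyarurus → fiyarorus
  ⇒ Hikul fiyarorus
Only 'fiyarorus' matches the regular Hikul development of *feyarutus.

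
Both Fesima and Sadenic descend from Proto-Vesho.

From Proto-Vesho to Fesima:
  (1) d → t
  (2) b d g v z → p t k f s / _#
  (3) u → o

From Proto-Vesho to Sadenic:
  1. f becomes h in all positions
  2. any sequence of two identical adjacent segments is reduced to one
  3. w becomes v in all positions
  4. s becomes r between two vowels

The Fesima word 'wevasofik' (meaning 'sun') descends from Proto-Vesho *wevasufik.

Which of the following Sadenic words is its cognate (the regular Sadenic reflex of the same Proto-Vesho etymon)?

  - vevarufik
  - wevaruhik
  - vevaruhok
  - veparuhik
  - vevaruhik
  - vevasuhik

vevaruhik

Sadenic: start from *wevasufik.
  rule 1 (unconditioned shift): wevasufik → wevasuhik
  rule 2: no change — wevasuhik
  rule 3 (unconditioned shift): wevasuhik → vevasuhik
  rule 4 (rhotacism): vevasuhik → vevaruhik
  ⇒ Sadenic vevaruhik
The other candidates each miss or misapply at least one Sadenic change.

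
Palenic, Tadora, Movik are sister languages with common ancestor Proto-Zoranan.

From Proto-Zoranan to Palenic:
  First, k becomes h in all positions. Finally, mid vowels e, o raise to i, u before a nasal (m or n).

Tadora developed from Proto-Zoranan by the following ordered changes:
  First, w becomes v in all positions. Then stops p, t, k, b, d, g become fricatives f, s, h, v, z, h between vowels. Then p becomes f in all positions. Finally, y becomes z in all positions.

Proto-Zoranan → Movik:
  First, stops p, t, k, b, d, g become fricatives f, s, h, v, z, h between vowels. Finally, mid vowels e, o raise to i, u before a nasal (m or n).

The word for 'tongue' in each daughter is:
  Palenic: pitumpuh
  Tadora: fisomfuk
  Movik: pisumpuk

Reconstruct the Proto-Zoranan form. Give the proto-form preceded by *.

*pitompuk

Position 3: Palenic has t, Tadora has s, Movik has s. Palenic preserves t here (none of its changes turn any other segment into t), so the proto-segment is *t.
Position 4: Palenic has u, Tadora has o, Movik has u. Tadora preserves o here (none of its changes turn any other segment into o), so the proto-segment is *o.
Position 8: Palenic has h, Tadora has k, Movik has k. Tadora preserves k here (none of its changes turn any other segment into k), so the proto-segment is *k.
Verify the candidate proto-form against each daughter:
Palenic: start from *pitompuk.
  rule 1 (unconditioned shift): pitompuk → pitompuh
  rule 2 (pre-nasal raising): pitompuh → pitumpuh
  ⇒ Palenic pitumpuh
Tadora: *pitompuk
  pitompuk (rule 1 does not apply)
  pitompuk → pisompuk   [intervocalic lenition]
  pisompuk → fisomfuk   [unconditioned shift]
  fisomfuk (rule 4 does not apply)
  giving Tadora fisomfuk.
Movik: *pitompuk
  pitompuk → pisompuk   [intervocalic lenition]
  pisompuk → pisumpuk   [pre-nasal raising]
  giving Movik pisumpuk.
*pitompuk is the unique common source.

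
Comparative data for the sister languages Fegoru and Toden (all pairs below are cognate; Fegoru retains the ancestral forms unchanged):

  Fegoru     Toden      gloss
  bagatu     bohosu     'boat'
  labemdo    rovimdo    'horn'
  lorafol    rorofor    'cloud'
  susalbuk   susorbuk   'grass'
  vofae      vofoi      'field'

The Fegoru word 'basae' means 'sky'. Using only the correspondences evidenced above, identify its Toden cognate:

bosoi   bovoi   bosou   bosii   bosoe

bagatu ~ bohosu, susalbuk ~ susorbuk — Fegoru a corresponds to Toden o after a consonant, before a consonant other than r, m, n, p, b, f, v.
vofae ~ vofoi — Fegoru a corresponds to Toden o after a consonant, before a front vowel.
vofae ~ vofoi — Fegoru e corresponds to Toden i word-finally.
Applying these to Fegoru 'basae':
  basae → bosae   (a→o after a consonant, before a consonant other than r, m, n, p, b, f, v)
  bosae → bosoe   (a→o after a consonant, before a front vowel)
  bosoe → bosoi   (e→i word-finally)
So the Toden cognate is 'bosoi'.

bosoi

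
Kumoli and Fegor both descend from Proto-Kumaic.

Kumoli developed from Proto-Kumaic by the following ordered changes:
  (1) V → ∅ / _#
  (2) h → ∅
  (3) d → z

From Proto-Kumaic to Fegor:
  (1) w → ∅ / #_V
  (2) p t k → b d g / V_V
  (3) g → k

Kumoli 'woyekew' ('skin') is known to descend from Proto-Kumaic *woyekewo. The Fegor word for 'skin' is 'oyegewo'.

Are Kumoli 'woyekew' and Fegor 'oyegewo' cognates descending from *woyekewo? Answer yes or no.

no

Derive the expected Fegor reflex of *woyekewo:
Fegor: *woyekewo
  woyekewo → oyekewo   [glide loss]
  oyekewo → oyegewo   [intervocalic voicing]
  oyegewo → oyekewo   [unconditioned shift]
  giving Fegor oyekewo.
The regular Fegor reflex would be 'oyekewo', but the attested form is 'oyegewo'. The correspondence is irregular, so they are not cognates (the Fegor form has a different source).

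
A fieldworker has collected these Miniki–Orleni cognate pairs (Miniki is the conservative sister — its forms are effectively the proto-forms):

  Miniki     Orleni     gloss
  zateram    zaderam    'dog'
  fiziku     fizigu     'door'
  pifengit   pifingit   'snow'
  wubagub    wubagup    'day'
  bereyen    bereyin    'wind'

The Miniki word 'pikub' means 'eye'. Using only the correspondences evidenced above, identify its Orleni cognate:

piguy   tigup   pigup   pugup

fiziku ~ fizigu — Miniki k corresponds to Orleni g between vowels (before a back vowel).
wubagub ~ wubagup — Miniki b corresponds to Orleni p word-finally.
Applying these to Miniki 'pikub':
  pikub → pigub   (k→g between vowels (before a back vowel))
  pigub → pigup   (b→p word-finally)
So the Orleni cognate is 'pigup'.

pigup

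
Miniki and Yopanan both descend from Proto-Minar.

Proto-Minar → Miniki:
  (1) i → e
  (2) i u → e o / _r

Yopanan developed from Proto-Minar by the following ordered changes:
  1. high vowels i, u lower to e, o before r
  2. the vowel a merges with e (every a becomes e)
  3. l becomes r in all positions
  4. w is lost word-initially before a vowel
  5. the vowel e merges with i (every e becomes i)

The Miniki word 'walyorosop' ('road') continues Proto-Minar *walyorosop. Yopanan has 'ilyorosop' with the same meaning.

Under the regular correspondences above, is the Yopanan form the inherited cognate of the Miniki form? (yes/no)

Derive the expected Yopanan reflex of *walyorosop:
Yopanan: *walyorosop
  walyorosop (rule 1 does not apply)
  walyorosop → welyorosop   [vowel merger]
  welyorosop → weryorosop   [unconditioned shift]
  weryorosop → eryorosop   [glide loss]
  eryorosop → iryorosop   [vowel merger]
  giving Yopanan iryorosop.
The regular Yopanan reflex would be 'iryorosop', but the attested form is 'ilyorosop'. The correspondence is irregular, so they are not cognates (the Yopanan form has a different source).

no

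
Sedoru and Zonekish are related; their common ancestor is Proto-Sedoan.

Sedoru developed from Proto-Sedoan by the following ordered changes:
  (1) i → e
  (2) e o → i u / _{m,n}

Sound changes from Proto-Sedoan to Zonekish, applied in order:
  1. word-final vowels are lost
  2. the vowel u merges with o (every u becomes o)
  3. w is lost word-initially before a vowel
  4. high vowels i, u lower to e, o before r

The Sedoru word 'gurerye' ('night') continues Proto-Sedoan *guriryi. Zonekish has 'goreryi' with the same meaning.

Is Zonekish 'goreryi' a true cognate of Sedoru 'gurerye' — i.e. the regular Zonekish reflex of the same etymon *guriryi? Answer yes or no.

Derive the expected Zonekish reflex of *guriryi:
Zonekish: *guriryi
  guriryi → guriry   [apocope]
  guriry → goriry   [vowel merger]
  goriry (rule 3 does not apply)
  goriry → gorery   [pre-rhotic lowering]
  giving Zonekish gorery.
The regular Zonekish reflex would be 'gorery', but the attested form is 'goreryi'. The correspondence is irregular, so they are not cognates (the Zonekish form has a different source).

no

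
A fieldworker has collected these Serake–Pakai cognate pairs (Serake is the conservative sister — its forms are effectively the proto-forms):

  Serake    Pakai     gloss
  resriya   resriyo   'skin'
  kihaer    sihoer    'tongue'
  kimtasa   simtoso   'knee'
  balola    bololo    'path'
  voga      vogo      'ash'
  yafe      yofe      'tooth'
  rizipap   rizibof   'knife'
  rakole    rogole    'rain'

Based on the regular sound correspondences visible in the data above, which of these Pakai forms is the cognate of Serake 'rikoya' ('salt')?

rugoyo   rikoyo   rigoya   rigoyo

rigoyo

rakole ~ rogole — Serake k corresponds to Pakai g between vowels (before a back vowel).
resriya ~ resriyo, kimtasa ~ simtoso — Serake a corresponds to Pakai o word-finally.
Applying these to Serake 'rikoya':
  rikoya → rigoya   (k→g between vowels (before a back vowel))
  rigoya → rigoyo   (a→o word-finally)
So the Pakai cognate is 'rigoyo'.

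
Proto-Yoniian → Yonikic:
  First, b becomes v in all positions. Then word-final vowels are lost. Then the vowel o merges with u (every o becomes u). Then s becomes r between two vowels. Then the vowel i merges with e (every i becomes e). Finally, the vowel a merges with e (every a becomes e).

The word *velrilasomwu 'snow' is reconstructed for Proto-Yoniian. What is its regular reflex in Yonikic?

velrelerumw

Yonikic: *velrilasomwu > velrilasomw > velrilasumw > velrilarumw > velrelarumw > velrelerumw  (by apocope, vowel merger, rhotacism, vowel merger, vowel merger)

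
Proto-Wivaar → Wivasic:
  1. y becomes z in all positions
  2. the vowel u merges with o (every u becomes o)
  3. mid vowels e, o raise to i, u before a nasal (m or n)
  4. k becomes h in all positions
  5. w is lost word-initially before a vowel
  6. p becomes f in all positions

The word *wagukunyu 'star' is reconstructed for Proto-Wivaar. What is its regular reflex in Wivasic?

agohunzo

Wivasic: *wagukunyu > wagukunzu > wagokonzo > wagokunzo > wagohunzo > agohunzo  (by unconditioned shift, vowel merger, pre-nasal raising, unconditioned shift, glide loss)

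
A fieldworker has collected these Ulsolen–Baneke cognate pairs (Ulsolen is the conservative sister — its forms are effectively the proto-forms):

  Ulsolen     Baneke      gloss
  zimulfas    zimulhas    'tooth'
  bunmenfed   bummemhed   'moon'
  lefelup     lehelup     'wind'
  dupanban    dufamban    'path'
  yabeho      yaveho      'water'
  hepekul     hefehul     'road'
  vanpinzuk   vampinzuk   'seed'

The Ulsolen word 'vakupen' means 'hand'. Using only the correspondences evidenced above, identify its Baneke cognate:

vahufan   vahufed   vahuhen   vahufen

hepekul ~ hefehul — Ulsolen k corresponds to Baneke h between vowels (before a back vowel).
hepekul ~ hefehul — Ulsolen p corresponds to Baneke f between vowels (before a front vowel).
Applying these to Ulsolen 'vakupen':
  vakupen → vahupen   (k→h between vowels (before a back vowel))
  vahupen → vahufen   (p→f between vowels (before a front vowel))
So the Baneke cognate is 'vahufen'.

vahufen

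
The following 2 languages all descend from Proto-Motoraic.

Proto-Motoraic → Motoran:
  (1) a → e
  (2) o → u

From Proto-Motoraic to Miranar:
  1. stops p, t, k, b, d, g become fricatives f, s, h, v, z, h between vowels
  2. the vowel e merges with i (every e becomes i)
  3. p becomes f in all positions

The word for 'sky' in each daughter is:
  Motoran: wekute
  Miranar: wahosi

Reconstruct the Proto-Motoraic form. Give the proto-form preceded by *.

Position 4: Motoran has u, Miranar has o. Miranar preserves o here (none of its changes turn any other segment into o), so the proto-segment is *o.
Position 3: Motoran has k, Miranar has h. Motoran preserves k here (none of its changes turn any other segment into k), so the proto-segment is *k.
Position 2: Motoran has e, Miranar has a. Miranar preserves a here (none of its changes turn any other segment into a), so the proto-segment is *a.
Verify the candidate proto-form against each daughter:
Motoran: *wakote > wekote > wekute  (by vowel merger, vowel merger)
Miranar: start from *wakote.
  rule 1 (intervocalic lenition): wakote → wahose
  rule 2 (vowel merger): wahose → wahosi
  rule 3: no change — wahosi
  ⇒ Miranar wahosi
Only *wakote yields all of Motoran wekute, Miranar wahosi.

*wakote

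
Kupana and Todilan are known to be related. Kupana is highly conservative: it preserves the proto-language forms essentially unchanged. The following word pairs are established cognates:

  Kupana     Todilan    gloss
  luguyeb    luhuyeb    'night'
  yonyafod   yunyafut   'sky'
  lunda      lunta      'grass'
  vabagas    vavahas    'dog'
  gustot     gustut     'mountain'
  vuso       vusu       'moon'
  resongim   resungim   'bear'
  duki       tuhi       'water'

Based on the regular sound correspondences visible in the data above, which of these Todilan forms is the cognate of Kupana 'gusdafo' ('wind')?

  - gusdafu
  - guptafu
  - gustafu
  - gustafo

gustafu

lunda ~ lunta — Kupana d corresponds to Todilan t after a consonant, before a back vowel.
vuso ~ vusu — Kupana o corresponds to Todilan u word-finally.
Applying these to Kupana 'gusdafo':
  gusdafo → gustafo   (d→t after a consonant, before a back vowel)
  gustafo → gustafu   (o→u word-finally)
So the Todilan cognate is 'gustafu'.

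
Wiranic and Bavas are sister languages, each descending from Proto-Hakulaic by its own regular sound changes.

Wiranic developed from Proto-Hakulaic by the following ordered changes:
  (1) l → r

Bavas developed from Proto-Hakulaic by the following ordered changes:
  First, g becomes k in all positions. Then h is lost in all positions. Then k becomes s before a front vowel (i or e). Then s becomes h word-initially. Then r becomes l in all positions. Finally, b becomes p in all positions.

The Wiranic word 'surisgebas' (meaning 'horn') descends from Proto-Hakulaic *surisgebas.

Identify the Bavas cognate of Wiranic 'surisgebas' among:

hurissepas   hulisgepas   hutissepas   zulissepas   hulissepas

hulissepas

Bavas: *surisgebas > suriskebas > surissebas > hurissebas > hulissebas > hulissepas  (by unconditioned shift, palatalisation, debuccalisation, unconditioned shift, unconditioned shift)
The other candidates each miss or misapply at least one Bavas change.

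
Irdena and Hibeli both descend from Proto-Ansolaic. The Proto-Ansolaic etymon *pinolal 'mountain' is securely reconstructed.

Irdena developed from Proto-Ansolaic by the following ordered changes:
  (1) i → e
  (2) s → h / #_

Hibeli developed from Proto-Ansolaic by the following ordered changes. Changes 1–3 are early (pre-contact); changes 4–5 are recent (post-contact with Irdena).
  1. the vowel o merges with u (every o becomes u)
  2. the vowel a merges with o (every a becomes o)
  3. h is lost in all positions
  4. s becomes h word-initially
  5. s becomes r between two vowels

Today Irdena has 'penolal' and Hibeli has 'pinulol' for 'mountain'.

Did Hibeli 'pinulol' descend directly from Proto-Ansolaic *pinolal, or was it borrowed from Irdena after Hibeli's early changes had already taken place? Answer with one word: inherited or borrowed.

If inherited, *pinolal would pass through all of Hibeli's changes:
Hibeli: start from *pinolal.
  rule 1 (vowel merger): pinolal → pinulal
  rule 2 (vowel merger): pinulal → pinulol
  rule 3: no change — pinulol
  rule 4: no change — pinulol
  rule 5: no change — pinulol
  ⇒ Hibeli pinulol
If borrowed from Irdena 'penolal' after the early changes, it would undergo only the recent ones:
  rule 4 (debuccalisation): no change (penolal)
  rule 5 (rhotacism): no change (penolal)
  ⇒ as a loan: penolal
Hibeli 'pinulol' matches the inherited outcome exactly, so it is an inherited cognate, not a loan.

inherited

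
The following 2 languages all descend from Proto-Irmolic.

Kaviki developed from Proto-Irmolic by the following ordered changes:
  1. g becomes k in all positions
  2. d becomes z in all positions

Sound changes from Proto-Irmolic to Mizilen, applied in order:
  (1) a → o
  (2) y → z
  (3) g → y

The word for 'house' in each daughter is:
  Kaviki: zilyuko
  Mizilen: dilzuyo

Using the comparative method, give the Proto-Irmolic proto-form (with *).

*dilyugo

Position 4: Kaviki has y, Mizilen has z. Kaviki preserves y here (none of its changes turn any other segment into y), so the proto-segment is *y.
Position 6: Kaviki has k, Mizilen has y. In Mizilen, y can only continue *g, so the proto-segment is *g.
Verify the candidate proto-form against each daughter:
Kaviki: start from *dilyugo.
  rule 1 (unconditioned shift): dilyugo → dilyuko
  rule 2 (unconditioned shift): dilyuko → zilyuko
  ⇒ Kaviki zilyuko
Mizilen: *dilyugo
  dilyugo (rule 1 does not apply)
  dilyugo → dilzugo   [unconditioned shift]
  dilzugo → dilzuyo   [unconditioned shift]
  giving Mizilen dilzuyo.
Only *dilyugo yields all of Kaviki zilyuko, Mizilen dilzuyo.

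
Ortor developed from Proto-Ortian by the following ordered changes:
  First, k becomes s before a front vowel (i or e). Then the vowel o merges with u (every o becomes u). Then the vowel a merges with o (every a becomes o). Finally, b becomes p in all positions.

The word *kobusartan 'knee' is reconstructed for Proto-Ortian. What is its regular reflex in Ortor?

Ortor: start from *kobusartan.
  rule 1: no change — kobusartan
  rule 2 (vowel merger): kobusartan → kubusartan
  rule 3 (vowel merger): kubusartan → kubusorton
  rule 4 (unconditioned shift): kubusorton → kupusorton
  ⇒ Ortor kupusorton

kupusorton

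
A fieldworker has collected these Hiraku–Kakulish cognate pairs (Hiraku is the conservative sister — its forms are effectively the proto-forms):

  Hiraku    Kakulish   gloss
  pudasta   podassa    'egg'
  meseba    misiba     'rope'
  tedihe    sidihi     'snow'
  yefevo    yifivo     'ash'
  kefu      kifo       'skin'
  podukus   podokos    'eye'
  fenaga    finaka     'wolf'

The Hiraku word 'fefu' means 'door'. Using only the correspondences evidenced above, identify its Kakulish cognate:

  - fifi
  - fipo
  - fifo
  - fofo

fifo

yefevo ~ yifivo, kefu ~ kifo — Hiraku e corresponds to Kakulish i after a consonant, before a labial obstruent.
kefu ~ kifo — Hiraku u corresponds to Kakulish o word-finally.
Applying these to Hiraku 'fefu':
  fefu → fifu   (e→i after a consonant, before a labial obstruent)
  fifu → fifo   (u→o word-finally)
So the Kakulish cognate is 'fifo'.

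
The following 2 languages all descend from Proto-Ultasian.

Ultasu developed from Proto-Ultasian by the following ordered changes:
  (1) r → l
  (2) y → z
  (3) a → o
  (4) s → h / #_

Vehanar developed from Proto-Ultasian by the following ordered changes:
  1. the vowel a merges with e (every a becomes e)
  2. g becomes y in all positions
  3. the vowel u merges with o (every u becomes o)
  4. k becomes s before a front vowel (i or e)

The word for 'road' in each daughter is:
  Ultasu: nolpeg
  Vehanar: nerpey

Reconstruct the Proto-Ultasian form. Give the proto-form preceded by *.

Position 3: Ultasu has l, Vehanar has r. Vehanar preserves r here (none of its changes turn any other segment into r), so the proto-segment is *r.
Position 2: Ultasu has o, Vehanar has e. Taking the neighbouring segments as reconstructed: Ultasu o could go back to *a or *o; Vehanar e could go back to *a or *e — the one source consistent with every daughter is *a.
Continuing position by position gives *narpeg; check it forward:
Ultasu: *narpeg > nalpeg > nolpeg  (by unconditioned shift, vowel merger)
Vehanar: start from *narpeg.
  rule 1 (vowel merger): narpeg → nerpeg
  rule 2 (unconditioned shift): nerpeg → nerpey
  rule 3: no change — nerpey
  rule 4: no change — nerpey
  ⇒ Vehanar nerpey
Only *narpeg yields all of Ultasu nolpeg, Vehanar nerpey.

*narpeg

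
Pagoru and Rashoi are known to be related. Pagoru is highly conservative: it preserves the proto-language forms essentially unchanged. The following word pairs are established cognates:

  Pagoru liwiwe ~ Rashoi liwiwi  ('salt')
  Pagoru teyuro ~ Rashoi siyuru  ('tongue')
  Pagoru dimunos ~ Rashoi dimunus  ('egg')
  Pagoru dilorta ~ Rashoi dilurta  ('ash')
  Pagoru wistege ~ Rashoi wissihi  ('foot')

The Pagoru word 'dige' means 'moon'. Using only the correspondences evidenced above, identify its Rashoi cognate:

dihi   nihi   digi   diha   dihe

wistege ~ wissihi — Pagoru g corresponds to Rashoi h between vowels (before a front vowel).
liwiwe ~ liwiwi, wistege ~ wissihi — Pagoru e corresponds to Rashoi i word-finally.
Applying these to Pagoru 'dige':
  dige → dihe   (g→h between vowels (before a front vowel))
  dihe → dihi   (e→i word-finally)
So the Rashoi cognate is 'dihi'.

dihi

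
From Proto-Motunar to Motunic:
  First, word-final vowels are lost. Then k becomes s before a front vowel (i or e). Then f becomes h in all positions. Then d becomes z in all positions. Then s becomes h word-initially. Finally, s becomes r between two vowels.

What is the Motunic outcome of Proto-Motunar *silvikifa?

Motunic: *silvikifa > silvikif > silvisif > silvisih > hilvisih > hilvirih  (by apocope, palatalisation, unconditioned shift, debuccalisation, rhotacism)

hilvirih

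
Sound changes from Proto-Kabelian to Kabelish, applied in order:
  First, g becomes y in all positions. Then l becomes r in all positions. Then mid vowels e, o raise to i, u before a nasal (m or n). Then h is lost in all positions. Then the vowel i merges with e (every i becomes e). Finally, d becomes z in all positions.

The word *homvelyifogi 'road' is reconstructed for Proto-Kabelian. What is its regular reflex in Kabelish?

umveryefoye

Kabelish: *homvelyifogi
  homvelyifogi → homvelyifoyi   [unconditioned shift]
  homvelyifoyi → homveryifoyi   [unconditioned shift]
  homveryifoyi → humveryifoyi   [pre-nasal raising]
  humveryifoyi → umveryifoyi   [h-loss]
  umveryifoyi → umveryefoye   [vowel merger]
  umveryefoye (rule 6 does not apply)
  giving Kabelish umveryefoye.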